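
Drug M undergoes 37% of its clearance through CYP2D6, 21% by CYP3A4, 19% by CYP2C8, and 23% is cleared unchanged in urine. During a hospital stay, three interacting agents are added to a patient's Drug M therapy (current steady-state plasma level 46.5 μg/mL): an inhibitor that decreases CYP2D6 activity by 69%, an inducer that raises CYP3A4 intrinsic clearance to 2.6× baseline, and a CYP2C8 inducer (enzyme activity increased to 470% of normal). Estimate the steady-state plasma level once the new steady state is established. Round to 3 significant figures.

The CYP2D6 pathway (37% of clearance) falls to 0.31× activity: 0.37 × 0.31 = 0.1147.
The CYP3A4 pathway (21% of clearance) increases to 2.6× activity: 0.21 × 2.6 = 0.546.
The CYP2C8 pathway (19% of clearance) rises to 4.7× activity: 0.19 × 4.7 = 0.893.
The remaining 23% of clearance is unaffected.
New clearance relative to baseline: 0.1147 + 0.546 + 0.893 + 0.23 = 1.7837.
Dividing the baseline by the relative clearance: 46.5 / 1.7837 = 26.1 μg/mL.

26.1 μg/mL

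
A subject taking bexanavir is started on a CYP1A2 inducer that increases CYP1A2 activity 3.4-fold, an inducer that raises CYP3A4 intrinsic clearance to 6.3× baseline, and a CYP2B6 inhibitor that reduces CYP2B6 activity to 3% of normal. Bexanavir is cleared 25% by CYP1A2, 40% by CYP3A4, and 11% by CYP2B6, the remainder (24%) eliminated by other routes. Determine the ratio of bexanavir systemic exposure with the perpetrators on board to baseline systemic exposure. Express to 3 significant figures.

0.277

CYP1A2: 0.25 × 3.4 = 0.85
CYP3A4: 0.4 × 6.3 = 2.52
CYP2B6: 0.11 × 0.03 = 0.0033
Other: 0.24 (unchanged)
New clearance relative to baseline: 0.85 + 2.52 + 0.0033 + 0.24 = 3.6133.
Net systemic exposure ratio = 1 / 3.6133 = 0.277.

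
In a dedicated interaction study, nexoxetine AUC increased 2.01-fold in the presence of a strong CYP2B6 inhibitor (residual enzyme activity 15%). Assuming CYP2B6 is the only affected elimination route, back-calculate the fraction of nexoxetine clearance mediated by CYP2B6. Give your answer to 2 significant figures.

0.59

Write x for the fraction cleared via CYP2B6. The observed AUC change means clearance fell to 1/2.01 = 0.4975 of baseline.
Setting x·0.15 + (1 − x) = 0.4975 and solving: x = (0.4975 − 1)/(0.15 − 1) = 0.59.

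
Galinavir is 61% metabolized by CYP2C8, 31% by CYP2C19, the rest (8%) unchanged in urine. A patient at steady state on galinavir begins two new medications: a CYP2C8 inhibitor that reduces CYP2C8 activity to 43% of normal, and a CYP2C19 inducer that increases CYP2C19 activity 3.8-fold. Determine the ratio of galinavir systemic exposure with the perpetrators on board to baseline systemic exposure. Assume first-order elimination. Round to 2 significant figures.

0.66

The CYP2C8 pathway (61% of clearance) drops to 0.43× activity: 0.61 × 0.43 = 0.2623.
The CYP2C19 pathway (31% of clearance) increases to 3.8× activity: 0.31 × 3.8 = 1.178.
The remaining 8% of clearance is unaffected.
New clearance relative to baseline: 0.2623 + 1.178 + 0.08 = 1.5203.
Systemic exposure ∝ 1/CL: fold-change = 1 / 1.5203 = 0.66.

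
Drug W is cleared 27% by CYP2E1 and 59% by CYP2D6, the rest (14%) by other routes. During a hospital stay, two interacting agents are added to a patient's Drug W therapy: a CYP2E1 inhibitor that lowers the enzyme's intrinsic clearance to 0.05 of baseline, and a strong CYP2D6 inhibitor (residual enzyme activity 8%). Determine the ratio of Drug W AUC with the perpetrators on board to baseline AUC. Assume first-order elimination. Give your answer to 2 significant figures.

5.0

The CYP2E1 pathway (27% of clearance) is reduced to 0.05× activity: 0.27 × 0.05 = 0.0135.
The CYP2D6 pathway (59% of clearance) is reduced to 0.08× activity: 0.59 × 0.08 = 0.0472.
Non-CYP routes (14%) are unchanged.
CL_new/CL_old = 0.0135 + 0.0472 + 0.14 = 0.2007.
Because AUC varies inversely with clearance, the combined effect is 1 / 0.2007 = 5.0.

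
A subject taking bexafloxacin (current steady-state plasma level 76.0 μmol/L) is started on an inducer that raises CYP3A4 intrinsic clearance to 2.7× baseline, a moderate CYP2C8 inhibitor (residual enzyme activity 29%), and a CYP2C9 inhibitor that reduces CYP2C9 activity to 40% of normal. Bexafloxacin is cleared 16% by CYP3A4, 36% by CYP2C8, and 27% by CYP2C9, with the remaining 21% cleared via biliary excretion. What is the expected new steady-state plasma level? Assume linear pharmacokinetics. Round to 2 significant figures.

89 μmol/L

The CYP3A4 pathway (16% of clearance) rises to 2.7× activity: 0.16 × 2.7 = 0.432.
The CYP2C8 pathway (36% of clearance) drops to 0.29× activity: 0.36 × 0.29 = 0.1044.
The CYP2C9 pathway (27% of clearance) drops to 0.4× activity: 0.27 × 0.4 = 0.108.
Non-CYP routes (21%) are unchanged.
New clearance relative to baseline: 0.432 + 0.1044 + 0.108 + 0.21 = 0.8544.
New steady-state plasma level = 76.0 / 0.8544 = 89 μmol/L (concentration scales inversely with clearance).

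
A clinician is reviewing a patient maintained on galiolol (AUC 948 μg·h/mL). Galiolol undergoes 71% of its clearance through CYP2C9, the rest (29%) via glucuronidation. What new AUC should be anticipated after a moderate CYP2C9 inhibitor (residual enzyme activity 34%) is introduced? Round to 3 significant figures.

The CYP2C9 pathway (71% of clearance) drops to 0.34× activity: 0.71 × 0.34 = 0.2414.
The remaining 29% of clearance is unaffected.
New clearance relative to baseline: 0.2414 + 0.29 = 0.5314.
With dosing unchanged, AUC scales as 1/CL: 948 / 0.5314 = 1.78 × 10³ μg·h/mL.

1.78 × 10³ μg·h/mL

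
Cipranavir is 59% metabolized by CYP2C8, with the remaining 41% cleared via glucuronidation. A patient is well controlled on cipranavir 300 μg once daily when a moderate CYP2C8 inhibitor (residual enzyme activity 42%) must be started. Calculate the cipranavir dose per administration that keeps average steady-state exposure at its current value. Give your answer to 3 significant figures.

197 μg

The CYP2C8 pathway (59% of clearance) is reduced to 0.42× activity: 0.59 × 0.42 = 0.2478.
The remaining 41% of clearance is unaffected.
CL_new/CL_old = 0.2478 + 0.41 = 0.6578.
To maintain the same steady-state level, dose must scale with clearance: new dose = 300 × 0.6578 = 197 μg.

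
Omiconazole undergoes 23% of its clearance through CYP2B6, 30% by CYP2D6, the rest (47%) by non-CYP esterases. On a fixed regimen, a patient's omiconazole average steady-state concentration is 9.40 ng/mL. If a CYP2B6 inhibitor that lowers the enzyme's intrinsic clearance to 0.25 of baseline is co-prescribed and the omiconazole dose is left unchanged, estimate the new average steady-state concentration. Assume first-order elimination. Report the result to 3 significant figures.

CYP2B6: 0.23 × 0.25 = 0.0575
CYP2D6: 0.3 (unchanged)
Other: 0.47 (unchanged)
Relative clearance = 0.0575 + 0.3 + 0.47 = 0.8275.
With dosing unchanged, average steady-state concentration scales as 1/CL: 9.40 / 0.8275 = 11.4 ng/mL.

11.4 ng/mL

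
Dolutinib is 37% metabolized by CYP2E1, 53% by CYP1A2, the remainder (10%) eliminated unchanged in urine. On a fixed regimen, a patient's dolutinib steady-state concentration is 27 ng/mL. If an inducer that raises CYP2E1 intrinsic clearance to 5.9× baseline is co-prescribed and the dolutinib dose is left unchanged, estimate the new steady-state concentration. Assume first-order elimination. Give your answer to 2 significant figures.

9.6 ng/mL

The CYP2E1 pathway (37% of clearance) increases to 5.9× activity: 0.37 × 5.9 = 2.183.
CYP1A2 (53%) and the residual 10% are unaffected.
Relative clearance = 2.183 + 0.53 + 0.1 = 2.813.
With dosing unchanged, steady-state concentration scales as 1/CL: 27 / 2.813 = 9.6 ng/mL.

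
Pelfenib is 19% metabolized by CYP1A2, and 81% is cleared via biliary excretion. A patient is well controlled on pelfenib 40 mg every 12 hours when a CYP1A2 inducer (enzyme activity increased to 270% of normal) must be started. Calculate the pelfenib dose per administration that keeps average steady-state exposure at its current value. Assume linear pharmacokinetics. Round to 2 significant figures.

53 mg

The CYP1A2 pathway (19% of clearance) is boosted to 2.7× activity: 0.19 × 2.7 = 0.513.
Non-CYP routes (81%) are unchanged.
Relative clearance = 0.513 + 0.81 = 1.323.
To maintain the same steady-state level, dose must scale with clearance: new dose = 40 × 1.323 = 53 mg.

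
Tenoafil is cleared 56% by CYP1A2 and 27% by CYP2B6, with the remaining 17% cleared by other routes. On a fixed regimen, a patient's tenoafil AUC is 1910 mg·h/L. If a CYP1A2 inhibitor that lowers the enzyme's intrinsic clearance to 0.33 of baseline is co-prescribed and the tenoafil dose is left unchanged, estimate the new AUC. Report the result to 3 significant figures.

The CYP1A2 pathway (56% of clearance) falls to 0.33× activity: 0.56 × 0.33 = 0.1848.
CYP2B6 (27%) and the residual 17% are unaffected.
New clearance relative to baseline: 0.1848 + 0.27 + 0.17 = 0.6248.
AUC ∝ 1/CL, so new value = 1910 / 0.6248 = 3.06 × 10³ mg·h/L.

3.06 × 10³ mg·h/L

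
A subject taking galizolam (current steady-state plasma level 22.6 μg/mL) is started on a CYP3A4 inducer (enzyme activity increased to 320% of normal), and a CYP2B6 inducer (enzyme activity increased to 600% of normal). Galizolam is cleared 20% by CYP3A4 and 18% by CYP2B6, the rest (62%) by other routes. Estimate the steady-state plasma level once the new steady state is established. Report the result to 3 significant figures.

9.66 μg/mL

The CYP3A4 pathway (20% of clearance) is boosted to 3.2× activity: 0.2 × 3.2 = 0.64.
The CYP2B6 pathway (18% of clearance) increases to 6× activity: 0.18 × 6 = 1.08.
The remaining 62% of clearance is unaffected.
Relative clearance = 0.64 + 1.08 + 0.62 = 2.34.
New steady-state plasma level = 22.6 / 2.34 = 9.66 μg/mL (concentration scales inversely with clearance).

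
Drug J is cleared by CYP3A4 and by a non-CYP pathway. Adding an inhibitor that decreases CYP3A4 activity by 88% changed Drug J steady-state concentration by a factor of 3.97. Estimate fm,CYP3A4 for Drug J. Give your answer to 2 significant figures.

Call the CYP3A4 fraction fm. After the interaction, CL_new/CL_old = fm × 0.12 + (1 − fm).
Steady-state concentration ratio = 1 / (new CL fraction), so new CL fraction = 1 / 3.97 = 0.2519.
fm × 0.12 + 1 − fm = 0.2519  ⇒  fm × (0.12 − 1) = −0.7481  ⇒  fm = 0.85.

0.85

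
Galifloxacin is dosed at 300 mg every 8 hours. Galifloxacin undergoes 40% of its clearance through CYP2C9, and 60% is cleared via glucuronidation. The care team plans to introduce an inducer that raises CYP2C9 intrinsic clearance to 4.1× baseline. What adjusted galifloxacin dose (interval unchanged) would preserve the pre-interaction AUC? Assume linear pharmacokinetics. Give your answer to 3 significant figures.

672 mg

The CYP2C9 pathway (40% of clearance) rises to 4.1× activity: 0.4 × 4.1 = 1.64.
The remaining 60% of clearance is unaffected.
New clearance relative to baseline: 1.64 + 0.6 = 2.24.
Exposure is unchanged when dose changes in proportion to clearance. New dose = 300 mg × 2.24 = 672 mg.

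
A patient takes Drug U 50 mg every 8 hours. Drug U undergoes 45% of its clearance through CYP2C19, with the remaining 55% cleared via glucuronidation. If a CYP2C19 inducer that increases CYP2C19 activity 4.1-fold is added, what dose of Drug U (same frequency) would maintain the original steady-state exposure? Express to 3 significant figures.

CYP2C19: 0.45 × 4.1 = 1.845
Other: 0.55 (unchanged)
New clearance relative to baseline: 1.845 + 0.55 = 2.395.
Exposure is unchanged when dose changes in proportion to clearance. New dose = 50 mg × 2.395 = 120 mg.

120 mg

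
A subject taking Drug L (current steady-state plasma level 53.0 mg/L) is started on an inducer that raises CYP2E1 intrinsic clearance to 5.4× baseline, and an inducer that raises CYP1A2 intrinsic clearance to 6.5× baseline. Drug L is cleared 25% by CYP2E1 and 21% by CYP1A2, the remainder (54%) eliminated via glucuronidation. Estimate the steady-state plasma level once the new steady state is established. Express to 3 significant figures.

The CYP2E1 pathway (25% of clearance) is boosted to 5.4× activity: 0.25 × 5.4 = 1.35.
The CYP1A2 pathway (21% of clearance) is boosted to 6.5× activity: 0.21 × 6.5 = 1.365.
The remaining 54% of clearance is unaffected.
Relative clearance = 1.35 + 1.365 + 0.54 = 3.255.
New steady-state plasma level = 53.0 / 3.255 = 16.3 mg/L (concentration scales inversely with clearance).

16.3 mg/L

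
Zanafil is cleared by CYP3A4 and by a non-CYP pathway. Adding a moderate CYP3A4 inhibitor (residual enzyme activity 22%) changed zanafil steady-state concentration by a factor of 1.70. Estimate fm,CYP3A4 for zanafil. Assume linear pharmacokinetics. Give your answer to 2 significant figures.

Let fm be the CYP3A4 fraction. New clearance relative to baseline = fm × 0.22 + (1 − fm).
Steady-state concentration ratio = 1 / (new CL fraction), so new CL fraction = 1 / 1.70 = 0.5882.
fm × 0.22 + 1 − fm = 0.5882  ⇒  fm × (0.22 − 1) = −0.4118  ⇒  fm = 0.53.

0.53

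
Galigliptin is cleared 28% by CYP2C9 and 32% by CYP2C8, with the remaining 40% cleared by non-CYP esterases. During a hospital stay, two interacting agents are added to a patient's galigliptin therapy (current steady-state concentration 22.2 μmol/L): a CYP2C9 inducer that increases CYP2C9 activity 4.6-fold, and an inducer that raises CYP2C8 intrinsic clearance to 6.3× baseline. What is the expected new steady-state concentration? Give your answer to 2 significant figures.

6.0 μmol/L

CYP2C9: 0.28 × 4.6 = 1.288
CYP2C8: 0.32 × 6.3 = 2.016
Other: 0.4 (unchanged)
CL_new/CL_old = 1.288 + 2.016 + 0.4 = 3.704.
Steady-state concentration ∝ 1/CL: new value = 22.2 / 3.704 = 6.0 μmol/L.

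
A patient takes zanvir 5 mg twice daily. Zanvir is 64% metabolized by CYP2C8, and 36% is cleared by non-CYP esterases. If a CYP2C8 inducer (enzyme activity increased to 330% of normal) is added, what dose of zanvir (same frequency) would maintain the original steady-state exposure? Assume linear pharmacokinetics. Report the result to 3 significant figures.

CYP2C8: 0.64 × 3.3 = 2.112
Other: 0.36 (unchanged)
Relative clearance = 2.112 + 0.36 = 2.472.
Exposure is unchanged when dose changes in proportion to clearance. New dose = 5 mg × 2.472 = 12.4 mg.

12.4 mg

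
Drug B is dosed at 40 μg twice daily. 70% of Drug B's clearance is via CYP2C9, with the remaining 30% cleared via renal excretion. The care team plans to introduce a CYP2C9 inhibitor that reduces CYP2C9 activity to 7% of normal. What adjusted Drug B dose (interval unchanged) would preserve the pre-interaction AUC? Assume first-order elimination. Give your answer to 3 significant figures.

14.0 μg

The CYP2C9 pathway (70% of clearance) is reduced to 0.07× activity: 0.7 × 0.07 = 0.049.
The remaining 30% of clearance is unaffected.
CL_new/CL_old = 0.049 + 0.3 = 0.349.
To maintain the same steady-state level, dose must scale with clearance: new dose = 40 × 0.349 = 14.0 μg.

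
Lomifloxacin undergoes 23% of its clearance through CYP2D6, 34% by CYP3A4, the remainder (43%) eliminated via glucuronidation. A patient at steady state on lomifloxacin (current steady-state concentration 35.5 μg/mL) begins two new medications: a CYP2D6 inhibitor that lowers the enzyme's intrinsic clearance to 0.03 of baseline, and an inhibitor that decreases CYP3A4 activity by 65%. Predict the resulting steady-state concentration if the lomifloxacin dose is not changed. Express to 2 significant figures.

CYP2D6: 0.23 × 0.03 = 0.0069
CYP3A4: 0.34 × 0.35 = 0.119
Other: 0.43 (unchanged)
Relative clearance = 0.0069 + 0.119 + 0.43 = 0.5559.
Steady-state concentration ∝ 1/CL: new value = 35.5 / 0.5559 = 64 μg/mL.

64 μg/mL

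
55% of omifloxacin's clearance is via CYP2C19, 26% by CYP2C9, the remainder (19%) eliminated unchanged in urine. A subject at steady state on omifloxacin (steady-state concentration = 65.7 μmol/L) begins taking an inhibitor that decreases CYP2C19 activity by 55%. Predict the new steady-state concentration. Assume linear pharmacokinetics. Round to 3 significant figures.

The CYP2C19 pathway (55% of clearance) falls to 0.45× activity: 0.55 × 0.45 = 0.2475.
CYP2C9 (26%) and the residual 19% are unaffected.
New clearance relative to baseline: 0.2475 + 0.26 + 0.19 = 0.6975.
New steady-state concentration = baseline ÷ relative clearance = 65.7 / 0.6975 = 94.2 μmol/L.

94.2 μmol/L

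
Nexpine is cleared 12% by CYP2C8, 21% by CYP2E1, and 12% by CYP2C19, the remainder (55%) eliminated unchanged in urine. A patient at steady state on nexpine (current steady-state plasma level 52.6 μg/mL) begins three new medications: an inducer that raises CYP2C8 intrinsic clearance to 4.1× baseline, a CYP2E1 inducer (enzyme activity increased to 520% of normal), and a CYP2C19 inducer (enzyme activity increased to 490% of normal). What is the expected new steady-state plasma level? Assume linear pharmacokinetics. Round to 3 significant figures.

CYP2C8: 0.12 × 4.1 = 0.492
CYP2E1: 0.21 × 5.2 = 1.092
CYP2C19: 0.12 × 4.9 = 0.588
Other: 0.55 (unchanged)
CL_new/CL_old = 0.492 + 1.092 + 0.588 + 0.55 = 2.722.
Steady-state plasma level ∝ 1/CL: new value = 52.6 / 2.722 = 19.3 μg/mL.

19.3 μg/mL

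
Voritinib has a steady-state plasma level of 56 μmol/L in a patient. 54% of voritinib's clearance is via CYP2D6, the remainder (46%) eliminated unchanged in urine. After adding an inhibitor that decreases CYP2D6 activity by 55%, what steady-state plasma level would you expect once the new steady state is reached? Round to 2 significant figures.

80 μmol/L

The CYP2D6 pathway (54% of clearance) drops to 0.45× activity: 0.54 × 0.45 = 0.243.
The remaining 46% of clearance is unaffected.
CL_new/CL_old = 0.243 + 0.46 = 0.703.
New steady-state plasma level = baseline ÷ relative clearance = 56 / 0.703 = 80 μmol/L.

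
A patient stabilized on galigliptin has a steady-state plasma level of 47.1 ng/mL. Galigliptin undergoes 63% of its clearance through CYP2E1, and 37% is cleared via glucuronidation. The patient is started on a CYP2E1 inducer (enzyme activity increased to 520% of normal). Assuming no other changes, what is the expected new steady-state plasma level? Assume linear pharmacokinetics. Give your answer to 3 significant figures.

The CYP2E1 pathway (63% of clearance) increases to 5.2× activity: 0.63 × 5.2 = 3.276.
The remaining 37% of clearance is unaffected.
New clearance relative to baseline: 3.276 + 0.37 = 3.646.
With dosing unchanged, steady-state plasma level scales as 1/CL: 47.1 / 3.646 = 12.9 ng/mL.

12.9 ng/mL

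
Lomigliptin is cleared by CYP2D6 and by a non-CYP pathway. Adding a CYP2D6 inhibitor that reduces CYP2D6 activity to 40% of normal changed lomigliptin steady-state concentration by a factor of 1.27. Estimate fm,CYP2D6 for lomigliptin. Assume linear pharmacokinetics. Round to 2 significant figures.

0.35

Let x = fm,CYP2D6. Because steady-state concentration ∝ 1/CL, relative clearance fell to 1/1.27 = 0.7874.
Only the CYP2D6 route changed, so 0.7874 = x·0.4 + (1 − x), giving x = 0.35.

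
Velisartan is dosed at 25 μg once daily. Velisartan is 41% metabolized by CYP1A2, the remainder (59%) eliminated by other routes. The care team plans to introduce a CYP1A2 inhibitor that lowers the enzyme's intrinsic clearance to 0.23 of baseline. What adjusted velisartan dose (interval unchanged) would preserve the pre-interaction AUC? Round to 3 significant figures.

17.1 μg

CYP1A2: 0.41 × 0.23 = 0.0943
Other: 0.59 (unchanged)
CL_new/CL_old = 0.0943 + 0.59 = 0.6843.
Css,avg = (dose rate)/CL, so holding Css fixed requires dose ∝ CL: 25 × 0.6843 = 17.1 μg.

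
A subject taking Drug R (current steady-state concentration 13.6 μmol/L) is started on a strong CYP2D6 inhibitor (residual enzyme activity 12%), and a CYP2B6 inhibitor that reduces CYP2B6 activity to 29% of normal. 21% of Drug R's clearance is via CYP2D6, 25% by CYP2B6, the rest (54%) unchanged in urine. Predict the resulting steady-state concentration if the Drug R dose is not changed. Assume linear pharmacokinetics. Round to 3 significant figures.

21.3 μmol/L

CYP2D6: 0.21 × 0.12 = 0.0252
CYP2B6: 0.25 × 0.29 = 0.0725
Other: 0.54 (unchanged)
New clearance relative to baseline: 0.0252 + 0.0725 + 0.54 = 0.6377.
Dividing the baseline by the relative clearance: 13.6 / 0.6377 = 21.3 μmol/L.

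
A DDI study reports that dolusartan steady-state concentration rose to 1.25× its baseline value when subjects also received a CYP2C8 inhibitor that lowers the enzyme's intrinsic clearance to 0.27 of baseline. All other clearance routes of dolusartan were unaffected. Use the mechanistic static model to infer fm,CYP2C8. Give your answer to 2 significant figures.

CL'/CL = 1 / 1.25 = 0.8
0.27·fm + (1 − fm) = 0.8
fm = (0.8 − 1) / (0.27 − 1) = 0.27

0.27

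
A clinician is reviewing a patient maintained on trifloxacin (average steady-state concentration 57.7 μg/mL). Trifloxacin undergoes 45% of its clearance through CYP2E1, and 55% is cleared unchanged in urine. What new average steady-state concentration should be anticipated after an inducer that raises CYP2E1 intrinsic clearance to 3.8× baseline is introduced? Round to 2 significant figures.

26 μg/mL

CYP2E1: 0.45 × 3.8 = 1.71
Other: 0.55 (unchanged)
CL_new/CL_old = 1.71 + 0.55 = 2.26.
With dosing unchanged, average steady-state concentration scales as 1/CL: 57.7 / 2.26 = 26 μg/mL.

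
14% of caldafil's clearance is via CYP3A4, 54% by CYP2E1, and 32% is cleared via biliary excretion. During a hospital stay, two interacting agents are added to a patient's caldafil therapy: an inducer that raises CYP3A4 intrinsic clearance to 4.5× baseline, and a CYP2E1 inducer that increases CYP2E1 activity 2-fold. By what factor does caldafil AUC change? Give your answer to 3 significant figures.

0.493

CYP3A4: 0.14 × 4.5 = 0.63
CYP2E1: 0.54 × 2 = 1.08
Other: 0.32 (unchanged)
CL_new/CL_old = 0.63 + 1.08 + 0.32 = 2.03.
AUC ∝ 1/CL: fold-change = 1 / 2.03 = 0.493.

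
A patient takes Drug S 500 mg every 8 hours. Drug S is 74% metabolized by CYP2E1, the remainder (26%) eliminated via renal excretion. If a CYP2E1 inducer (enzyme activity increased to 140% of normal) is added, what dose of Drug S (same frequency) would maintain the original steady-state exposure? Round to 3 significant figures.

The CYP2E1 pathway (74% of clearance) rises to 1.4× activity: 0.74 × 1.4 = 1.036.
Non-CYP routes (26%) are unchanged.
New clearance relative to baseline: 1.036 + 0.26 = 1.296.
Exposure is unchanged when dose changes in proportion to clearance. New dose = 500 mg × 1.296 = 648 mg.

648 mg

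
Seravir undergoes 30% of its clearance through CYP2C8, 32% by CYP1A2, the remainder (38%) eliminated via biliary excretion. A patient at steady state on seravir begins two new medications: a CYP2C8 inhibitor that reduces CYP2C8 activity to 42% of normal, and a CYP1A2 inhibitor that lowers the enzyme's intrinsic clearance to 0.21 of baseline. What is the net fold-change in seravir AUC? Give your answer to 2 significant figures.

1.7

The CYP2C8 pathway (30% of clearance) drops to 0.42× activity: 0.3 × 0.42 = 0.126.
The CYP1A2 pathway (32% of clearance) is reduced to 0.21× activity: 0.32 × 0.21 = 0.0672.
Non-CYP routes (38%) are unchanged.
New clearance relative to baseline: 0.126 + 0.0672 + 0.38 = 0.5732.
Because AUC varies inversely with clearance, the combined effect is 1 / 0.5732 = 1.7.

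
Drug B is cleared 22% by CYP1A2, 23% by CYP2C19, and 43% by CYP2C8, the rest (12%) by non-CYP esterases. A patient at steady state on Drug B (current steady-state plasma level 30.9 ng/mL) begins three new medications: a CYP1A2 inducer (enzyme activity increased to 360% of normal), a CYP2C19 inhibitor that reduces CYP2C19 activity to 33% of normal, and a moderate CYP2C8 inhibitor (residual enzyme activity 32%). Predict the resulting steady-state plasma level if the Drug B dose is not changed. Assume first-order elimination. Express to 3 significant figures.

27.5 ng/mL

CYP1A2: 0.22 × 3.6 = 0.792
CYP2C19: 0.23 × 0.33 = 0.0759
CYP2C8: 0.43 × 0.32 = 0.1376
Other: 0.12 (unchanged)
Relative clearance = 0.792 + 0.0759 + 0.1376 + 0.12 = 1.1255.
New steady-state plasma level = 30.9 / 1.1255 = 27.5 ng/mL (concentration scales inversely with clearance).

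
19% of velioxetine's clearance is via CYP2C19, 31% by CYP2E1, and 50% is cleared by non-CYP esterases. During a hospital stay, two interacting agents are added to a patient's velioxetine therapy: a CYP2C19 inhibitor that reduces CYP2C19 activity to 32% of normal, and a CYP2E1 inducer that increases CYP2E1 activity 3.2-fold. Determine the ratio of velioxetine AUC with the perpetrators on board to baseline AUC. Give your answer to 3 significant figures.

0.644

The CYP2C19 pathway (19% of clearance) is reduced to 0.32× activity: 0.19 × 0.32 = 0.0608.
The CYP2E1 pathway (31% of clearance) increases to 3.2× activity: 0.31 × 3.2 = 0.992.
Non-CYP routes (50%) are unchanged.
CL_new/CL_old = 0.0608 + 0.992 + 0.5 = 1.5528.
Because AUC varies inversely with clearance, the combined effect is 1 / 1.5528 = 0.644.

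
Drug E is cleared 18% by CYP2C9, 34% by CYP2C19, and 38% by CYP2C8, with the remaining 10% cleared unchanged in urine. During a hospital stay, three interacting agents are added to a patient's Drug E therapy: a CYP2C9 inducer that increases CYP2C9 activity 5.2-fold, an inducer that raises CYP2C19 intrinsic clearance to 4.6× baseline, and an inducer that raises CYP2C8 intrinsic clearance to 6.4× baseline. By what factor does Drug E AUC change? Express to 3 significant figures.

0.199

The CYP2C9 pathway (18% of clearance) rises to 5.2× activity: 0.18 × 5.2 = 0.936.
The CYP2C19 pathway (34% of clearance) is boosted to 4.6× activity: 0.34 × 4.6 = 1.564.
The CYP2C8 pathway (38% of clearance) is boosted to 6.4× activity: 0.38 × 6.4 = 2.432.
Non-CYP routes (10%) are unchanged.
New clearance relative to baseline: 0.936 + 1.564 + 2.432 + 0.1 = 5.032.
AUC ∝ 1/CL: fold-change = 1 / 5.032 = 0.199.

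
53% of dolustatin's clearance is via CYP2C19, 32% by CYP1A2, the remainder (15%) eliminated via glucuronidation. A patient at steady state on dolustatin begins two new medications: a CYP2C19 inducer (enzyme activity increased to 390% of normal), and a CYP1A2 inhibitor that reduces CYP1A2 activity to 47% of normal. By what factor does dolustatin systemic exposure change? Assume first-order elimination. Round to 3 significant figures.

CYP2C19: 0.53 × 3.9 = 2.067
CYP1A2: 0.32 × 0.47 = 0.1504
Other: 0.15 (unchanged)
CL_new/CL_old = 2.067 + 0.1504 + 0.15 = 2.3674.
Net systemic exposure ratio = 1 / 2.3674 = 0.422.

0.422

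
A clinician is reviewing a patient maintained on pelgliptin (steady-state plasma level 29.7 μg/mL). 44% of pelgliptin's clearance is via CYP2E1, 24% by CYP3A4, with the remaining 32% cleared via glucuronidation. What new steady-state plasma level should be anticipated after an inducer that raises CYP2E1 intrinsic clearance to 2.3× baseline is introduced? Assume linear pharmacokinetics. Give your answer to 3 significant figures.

18.9 μg/mL

CYP2E1: 0.44 × 2.3 = 1.012
CYP3A4: 0.24 (unchanged)
Other: 0.32 (unchanged)
New clearance relative to baseline: 1.012 + 0.24 + 0.32 = 1.572.
New steady-state plasma level = baseline ÷ relative clearance = 29.7 / 1.572 = 18.9 μg/mL.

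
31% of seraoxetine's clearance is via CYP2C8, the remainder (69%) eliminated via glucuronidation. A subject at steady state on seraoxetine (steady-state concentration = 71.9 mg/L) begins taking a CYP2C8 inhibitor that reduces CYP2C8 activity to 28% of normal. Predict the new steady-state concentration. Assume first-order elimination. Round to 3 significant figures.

The CYP2C8 pathway (31% of clearance) falls to 0.28× activity: 0.31 × 0.28 = 0.0868.
Non-CYP routes (69%) are unchanged.
New clearance relative to baseline: 0.0868 + 0.69 = 0.7768.
New steady-state concentration = baseline ÷ relative clearance = 71.9 / 0.7768 = 92.6 mg/L.

92.6 mg/L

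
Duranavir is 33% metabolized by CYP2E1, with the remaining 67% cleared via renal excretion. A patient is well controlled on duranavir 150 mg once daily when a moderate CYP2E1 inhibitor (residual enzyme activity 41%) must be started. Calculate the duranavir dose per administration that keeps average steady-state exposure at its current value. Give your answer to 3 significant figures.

The CYP2E1 pathway (33% of clearance) falls to 0.41× activity: 0.33 × 0.41 = 0.1353.
The remaining 67% of clearance is unaffected.
CL_new/CL_old = 0.1353 + 0.67 = 0.8053.
Exposure is unchanged when dose changes in proportion to clearance. New dose = 150 mg × 0.8053 = 121 mg.

121 mg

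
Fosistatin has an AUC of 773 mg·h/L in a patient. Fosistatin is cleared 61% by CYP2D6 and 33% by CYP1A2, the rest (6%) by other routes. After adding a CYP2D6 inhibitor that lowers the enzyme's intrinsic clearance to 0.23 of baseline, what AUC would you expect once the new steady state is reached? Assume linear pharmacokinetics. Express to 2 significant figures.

The CYP2D6 pathway (61% of clearance) drops to 0.23× activity: 0.61 × 0.23 = 0.1403.
CYP1A2 (33%) and the residual 6% are unaffected.
CL_new/CL_old = 0.1403 + 0.33 + 0.06 = 0.5303.
AUC ∝ 1/CL, so new value = 773 / 0.5303 = 1.5 × 10³ mg·h/L.

1.5 × 10³ mg·h/L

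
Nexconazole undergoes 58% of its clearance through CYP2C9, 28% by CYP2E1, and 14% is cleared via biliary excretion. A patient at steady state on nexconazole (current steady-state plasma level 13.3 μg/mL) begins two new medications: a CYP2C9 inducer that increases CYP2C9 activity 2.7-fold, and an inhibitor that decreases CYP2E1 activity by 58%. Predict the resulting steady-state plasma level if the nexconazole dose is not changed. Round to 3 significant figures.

The CYP2C9 pathway (58% of clearance) rises to 2.7× activity: 0.58 × 2.7 = 1.566.
The CYP2E1 pathway (28% of clearance) falls to 0.42× activity: 0.28 × 0.42 = 0.1176.
The remaining 14% of clearance is unaffected.
Relative clearance = 1.566 + 0.1176 + 0.14 = 1.8236.
Steady-state plasma level ∝ 1/CL: new value = 13.3 / 1.8236 = 7.29 μg/mL.

7.29 μg/mL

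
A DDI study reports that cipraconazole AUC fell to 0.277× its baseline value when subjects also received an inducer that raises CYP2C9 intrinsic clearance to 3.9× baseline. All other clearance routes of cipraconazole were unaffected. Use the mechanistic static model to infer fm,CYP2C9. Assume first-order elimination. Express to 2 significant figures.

Call the CYP2C9 fraction fm. After the interaction, CL_new/CL_old = fm × 3.9 + (1 − fm).
AUC ratio = 1 / (new CL fraction), so new CL fraction = 1 / 0.277 = 3.61.
fm × 3.9 + 1 − fm = 3.61  ⇒  fm × (3.9 − 1) = 2.61  ⇒  fm = 0.90.

0.90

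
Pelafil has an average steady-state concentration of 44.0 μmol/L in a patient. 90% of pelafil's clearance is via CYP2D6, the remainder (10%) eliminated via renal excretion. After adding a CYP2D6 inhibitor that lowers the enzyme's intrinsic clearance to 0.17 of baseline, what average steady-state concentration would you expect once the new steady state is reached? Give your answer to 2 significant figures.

CYP2D6: 0.9 × 0.17 = 0.153
Other: 0.1 (unchanged)
New clearance relative to baseline: 0.153 + 0.1 = 0.253.
Average steady-state concentration ∝ 1/CL, so new value = 44.0 / 0.253 = 1.7 × 10² μmol/L.

1.7 × 10² μmol/L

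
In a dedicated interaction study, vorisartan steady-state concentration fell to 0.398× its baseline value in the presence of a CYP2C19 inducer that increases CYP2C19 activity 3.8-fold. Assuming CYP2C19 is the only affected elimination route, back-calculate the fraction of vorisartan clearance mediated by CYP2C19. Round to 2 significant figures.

CL'/CL = 1 / 0.398 = 2.513
3.8·fm + (1 − fm) = 2.513
fm = (2.513 − 1) / (3.8 − 1) = 0.54

0.54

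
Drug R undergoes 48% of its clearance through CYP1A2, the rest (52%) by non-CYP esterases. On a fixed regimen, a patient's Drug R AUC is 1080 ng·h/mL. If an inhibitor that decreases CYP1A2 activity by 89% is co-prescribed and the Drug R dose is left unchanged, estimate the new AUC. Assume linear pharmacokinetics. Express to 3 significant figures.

The CYP1A2 pathway (48% of clearance) falls to 0.11× activity: 0.48 × 0.11 = 0.0528.
Non-CYP routes (52%) are unchanged.
CL_new/CL_old = 0.0528 + 0.52 = 0.5728.
With dosing unchanged, AUC scales as 1/CL: 1080 / 0.5728 = 1.89 × 10³ ng·h/mL.

1.89 × 10³ ng·h/mL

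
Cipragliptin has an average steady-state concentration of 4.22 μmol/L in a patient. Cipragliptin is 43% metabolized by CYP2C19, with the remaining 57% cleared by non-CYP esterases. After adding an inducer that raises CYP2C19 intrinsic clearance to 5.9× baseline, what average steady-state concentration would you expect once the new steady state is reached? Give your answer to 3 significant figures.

The CYP2C19 pathway (43% of clearance) rises to 5.9× activity: 0.43 × 5.9 = 2.537.
The remaining 57% of clearance is unaffected.
Relative clearance = 2.537 + 0.57 = 3.107.
With dosing unchanged, average steady-state concentration scales as 1/CL: 4.22 / 3.107 = 1.36 μmol/L.

1.36 μmol/L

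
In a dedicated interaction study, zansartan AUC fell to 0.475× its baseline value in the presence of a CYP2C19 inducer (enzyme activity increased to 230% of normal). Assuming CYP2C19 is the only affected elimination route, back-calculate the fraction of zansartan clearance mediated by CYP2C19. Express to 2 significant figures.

0.85

Let x = fm,CYP2C19. Because AUC ∝ 1/CL, relative clearance rose to 1/0.475 = 2.105.
Only the CYP2C19 route changed, so 2.105 = x·2.3 + (1 − x), giving x = 0.85.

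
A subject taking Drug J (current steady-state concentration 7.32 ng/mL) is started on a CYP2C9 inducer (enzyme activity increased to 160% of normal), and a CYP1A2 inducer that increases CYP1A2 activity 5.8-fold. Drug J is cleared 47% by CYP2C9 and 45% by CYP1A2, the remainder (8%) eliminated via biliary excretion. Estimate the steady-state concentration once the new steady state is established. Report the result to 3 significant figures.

2.13 ng/mL

The CYP2C9 pathway (47% of clearance) increases to 1.6× activity: 0.47 × 1.6 = 0.752.
The CYP1A2 pathway (45% of clearance) increases to 5.8× activity: 0.45 × 5.8 = 2.61.
Non-CYP routes (8%) are unchanged.
New clearance relative to baseline: 0.752 + 2.61 + 0.08 = 3.442.
New steady-state concentration = 7.32 / 3.442 = 2.13 ng/mL (concentration scales inversely with clearance).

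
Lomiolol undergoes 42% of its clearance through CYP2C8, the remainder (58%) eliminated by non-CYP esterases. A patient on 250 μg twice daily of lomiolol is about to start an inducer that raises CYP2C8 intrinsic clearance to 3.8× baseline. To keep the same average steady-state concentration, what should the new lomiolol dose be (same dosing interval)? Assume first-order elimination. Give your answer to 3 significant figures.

544 μg

CYP2C8: 0.42 × 3.8 = 1.596
Other: 0.58 (unchanged)
CL_new/CL_old = 1.596 + 0.58 = 2.176.
To maintain the same steady-state level, dose must scale with clearance: new dose = 250 × 2.176 = 544 μg.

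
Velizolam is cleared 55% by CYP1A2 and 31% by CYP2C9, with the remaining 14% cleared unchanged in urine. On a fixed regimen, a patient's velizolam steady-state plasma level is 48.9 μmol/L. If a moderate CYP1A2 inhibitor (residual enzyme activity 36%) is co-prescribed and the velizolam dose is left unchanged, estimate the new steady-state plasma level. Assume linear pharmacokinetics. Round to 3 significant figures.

CYP1A2: 0.55 × 0.36 = 0.198
CYP2C9: 0.31 (unchanged)
Other: 0.14 (unchanged)
CL_new/CL_old = 0.198 + 0.31 + 0.14 = 0.648.
With dosing unchanged, steady-state plasma level scales as 1/CL: 48.9 / 0.648 = 75.5 μmol/L.

75.5 μmol/L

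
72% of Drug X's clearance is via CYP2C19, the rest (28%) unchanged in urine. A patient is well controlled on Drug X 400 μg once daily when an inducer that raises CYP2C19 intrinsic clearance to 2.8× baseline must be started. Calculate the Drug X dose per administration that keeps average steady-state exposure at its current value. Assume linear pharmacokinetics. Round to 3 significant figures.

918 μg

CYP2C19: 0.72 × 2.8 = 2.016
Other: 0.28 (unchanged)
New clearance relative to baseline: 2.016 + 0.28 = 2.296.
To maintain the same steady-state level, dose must scale with clearance: new dose = 400 × 2.296 = 918 μg.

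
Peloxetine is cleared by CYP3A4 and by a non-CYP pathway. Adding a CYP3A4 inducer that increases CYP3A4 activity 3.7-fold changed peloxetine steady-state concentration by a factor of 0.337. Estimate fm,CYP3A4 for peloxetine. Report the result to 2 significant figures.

0.73

CL'/CL = 1 / 0.337 = 2.967
3.7·fm + (1 − fm) = 2.967
fm = (2.967 − 1) / (3.7 − 1) = 0.73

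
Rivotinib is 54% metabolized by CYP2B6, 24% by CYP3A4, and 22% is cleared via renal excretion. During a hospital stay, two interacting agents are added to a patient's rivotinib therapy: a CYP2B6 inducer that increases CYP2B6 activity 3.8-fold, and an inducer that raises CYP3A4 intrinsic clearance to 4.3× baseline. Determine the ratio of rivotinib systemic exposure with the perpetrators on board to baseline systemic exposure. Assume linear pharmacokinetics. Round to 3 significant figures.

The CYP2B6 pathway (54% of clearance) rises to 3.8× activity: 0.54 × 3.8 = 2.052.
The CYP3A4 pathway (24% of clearance) is boosted to 4.3× activity: 0.24 × 4.3 = 1.032.
The remaining 22% of clearance is unaffected.
Relative clearance = 2.052 + 1.032 + 0.22 = 3.304.
Because systemic exposure varies inversely with clearance, the combined effect is 1 / 3.304 = 0.303.

0.303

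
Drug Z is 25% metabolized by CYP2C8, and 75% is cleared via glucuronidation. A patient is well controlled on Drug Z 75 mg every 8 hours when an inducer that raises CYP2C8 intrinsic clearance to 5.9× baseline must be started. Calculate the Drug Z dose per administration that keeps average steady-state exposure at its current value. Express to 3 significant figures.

The CYP2C8 pathway (25% of clearance) is boosted to 5.9× activity: 0.25 × 5.9 = 1.475.
Non-CYP routes (75%) are unchanged.
CL_new/CL_old = 1.475 + 0.75 = 2.225.
To maintain the same steady-state level, dose must scale with clearance: new dose = 75 × 2.225 = 167 mg.

167 mg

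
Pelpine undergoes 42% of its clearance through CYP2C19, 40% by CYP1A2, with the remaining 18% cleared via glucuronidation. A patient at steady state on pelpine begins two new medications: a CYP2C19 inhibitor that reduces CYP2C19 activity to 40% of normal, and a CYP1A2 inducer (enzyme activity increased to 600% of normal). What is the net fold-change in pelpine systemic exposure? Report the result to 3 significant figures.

0.364

CYP2C19: 0.42 × 0.4 = 0.168
CYP1A2: 0.4 × 6 = 2.4
Other: 0.18 (unchanged)
Relative clearance = 0.168 + 2.4 + 0.18 = 2.748.
Net systemic exposure ratio = 1 / 2.748 = 0.364.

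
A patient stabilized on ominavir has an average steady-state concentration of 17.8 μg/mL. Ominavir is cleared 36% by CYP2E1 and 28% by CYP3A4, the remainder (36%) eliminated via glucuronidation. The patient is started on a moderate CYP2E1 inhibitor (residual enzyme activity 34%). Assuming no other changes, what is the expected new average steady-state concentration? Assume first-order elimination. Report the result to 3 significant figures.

23.3 μg/mL

CYP2E1: 0.36 × 0.34 = 0.1224
CYP3A4: 0.28 (unchanged)
Other: 0.36 (unchanged)
CL_new/CL_old = 0.1224 + 0.28 + 0.36 = 0.7624.
Average steady-state concentration ∝ 1/CL, so new value = 17.8 / 0.7624 = 23.3 μg/mL.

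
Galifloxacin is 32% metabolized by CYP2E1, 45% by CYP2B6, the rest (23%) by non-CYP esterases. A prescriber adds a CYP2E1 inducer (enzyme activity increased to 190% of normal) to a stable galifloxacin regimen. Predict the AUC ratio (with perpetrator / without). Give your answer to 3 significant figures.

0.776

The CYP2E1 pathway (32% of clearance) increases to 1.9× activity: 0.32 × 1.9 = 0.608.
CYP2B6 (45%) and the residual 23% are unaffected.
New clearance relative to baseline: 0.608 + 0.45 + 0.23 = 1.288.
AUC ratio = CL_old/CL_new = 1 / 1.288 = 0.776.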